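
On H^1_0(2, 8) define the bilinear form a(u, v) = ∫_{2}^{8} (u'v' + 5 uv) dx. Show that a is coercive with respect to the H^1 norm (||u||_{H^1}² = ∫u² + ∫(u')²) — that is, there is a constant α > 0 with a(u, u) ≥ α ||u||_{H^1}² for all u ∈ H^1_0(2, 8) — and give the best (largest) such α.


α = 1

Coercivity of a(·,·) on H^1_0(2, 8) means a(u, u) ≥ α ||u||_{H^1}² for every u ∈ H^1_0.
The interval has length L = 6, and Poincaré/coercivity depend only on L. Here a(u, u) = ∫(u')² + (5)·∫u².
Here c = 5 ≥ 1, so a(u,u) = ∫(u')² + c∫u² ≥ ∫(u')² + ∫u² = ||u||_{H^1}², i.e. α = 1 works. No larger α is possible: a(u,u) ≥ α||u||_{H^1}² means (1−α)∫(u')² ≥ (α−c)∫u², and for the modes u_n = sin(nπ(x−x₀)/L) (x₀ the left endpoint) one has ∫u_n²/∫(u_n')² = (L/(nπ))² → 0, so a(u_n,u_n)/||u_n||_{H^1}² → 1. Hence the optimal constant is α = 1.
Therefore α = 1.


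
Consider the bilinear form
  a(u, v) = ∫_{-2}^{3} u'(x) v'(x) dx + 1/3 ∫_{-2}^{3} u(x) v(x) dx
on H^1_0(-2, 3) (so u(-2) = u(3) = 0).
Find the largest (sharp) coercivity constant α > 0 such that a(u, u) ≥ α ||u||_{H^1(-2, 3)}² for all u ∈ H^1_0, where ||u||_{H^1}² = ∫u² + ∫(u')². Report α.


α = (25/3 + π^2)/(π^2 + 25)

Coercivity of a(·,·) on H^1_0(-2, 3) means a(u, u) ≥ α ||u||_{H^1}² for every u ∈ H^1_0.
The interval has length L = 5, and Poincaré/coercivity depend only on L. Here a(u, u) = ∫(u')² + (1/3)·∫u².
Here 0 < c = 1/3 < 1. The condition a(u,u) ≥ α||u||_{H^1}² reads (1−α)∫(u')² ≥ (α−c)∫u². Any admissible α is ≤ 1 (rapidly oscillating u have ∫u²/∫(u')² → 0), and α = 1 would force 0 ≥ (1−c)∫u², impossible since c < 1; so 1−α > 0. By the sharp Poincaré inequality on H^1_0 of an interval of length L, ∫(u')² ≥ (π/L)²∫u² with equality for the first sine mode sin(π(x−x₀)/L) (x₀ the left endpoint), so the inequality holds for all u iff (1−α)(π/L)² ≥ α − c, i.e. α ≤ ((π/L)² + c)/((π/L)² + 1) = (1 + c(L/π)²)/(1 + (L/π)²). With (π/L)² = π^2/25 and c = 1/3, the largest admissible constant is α = ((π/L)² + c)/((π/L)² + 1).
Simplifying, α = (25/3 + π^2)/(π^2 + 25).


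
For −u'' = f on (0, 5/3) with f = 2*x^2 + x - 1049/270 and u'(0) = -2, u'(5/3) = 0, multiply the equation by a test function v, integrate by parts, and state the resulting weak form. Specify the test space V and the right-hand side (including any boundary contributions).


V = H^1(0, 5/3) (v unrestricted at boundary; u is determined up to an additive constant); weak form: ∫_0^5/3 u'v' dx = ∫_0^5/3 (2*x^2 + x - 1049/270) v dx + 2·v(0) for all v ∈ V.

Multiply both sides by a test function v and integrate from 0 to 5/3:
  ∫_0^5/3 −u''(x) v(x) dx = ∫_0^5/3 f(x) v(x) dx.
Integrate the LHS by parts once:
  ∫_0^5/3 −u'' v dx = −[u'(x) v(x)]_0^5/3 + ∫_0^5/3 u'(x) v'(x) dx.
Thus ∫_0^5/3 u'(x) v'(x) dx = ∫_0^5/3 f(x) v(x) dx + [u'(x) v(x)]_0^5/3.
Choose V so that boundary terms are either known or forced to vanish.
u has inhomogeneous Neumann u'(0) = -2, u'(5/3) = 0. [u' v]_0^5/3 = (0)·v(5/3) − (-2)·v(0) = 2·v(0). Take V = H^1(0, 5/3); boundary term becomes part of RHS.
Weak formulation: find u (satisfying any essential BC) such that ∫_0^5/3 u'(x) v'(x) dx = ∫_0^5/3 f v dx + 2·v(0) for all v ∈ V (Neumann data are natural BCs: they enter the RHS as boundary terms).
Substituting f(x) = 2*x^2 + x - 1049/270, the right-hand side is ∫_0^5/3 (2*x^2 + x - 1049/270) v dx + 2·v(0).
Compatibility check (pure Neumann): taking v ≡ 1 ∈ V gives 0 = ∫_0^5/3 f dx + (0) − (-2), i.e. ∫_0^5/3 f dx must equal u'(0) − u'(5/3) = -2. Indeed ∫_0^5/3 (2*x^2 + x - 1049/270) dx = -2, so the data are compatible. The solution is then unique only up to an additive constant (fix it e.g. by requiring ∫_0^5/3 u dx = 0).


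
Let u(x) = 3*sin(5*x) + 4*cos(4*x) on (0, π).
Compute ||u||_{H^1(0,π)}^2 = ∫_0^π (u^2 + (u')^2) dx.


||u||_{H^1(0,π)}^2 = 1360/3 + 253*π

u'(x) = -16*sin(4*x) + 15*cos(5*x).
Expand u² and (u')² and integrate term by term on (0, π), using: for integers n ≥ 1, ∫_0^π sin²(nx) dx = ∫_0^π cos²(nx) dx = π/2; for n ≠ n', ∫_0^π sin(nx)sin(n'x) dx = ∫_0^π cos(nx)cos(n'x) dx = 0; and by product-to-sum, ∫_0^π sin(nx)cos(n'x) dx = ½∫_0^π [sin((n+n')x) + sin((n−n')x)] dx, which is 0 when n+n' is even and 2n/(n²−n'²) when n+n' is odd (it need not vanish on (0, π)).
  u² squared terms: (3)²·∫sin(5x)² dx = 9·π/2 = 9*π/2;  (4)²·∫cos(4x)² dx = 16·π/2 = 8*π.
  u² cross terms: 2·(3)·(4)·∫sin(5x)·cos(4x) dx = 24·(10/9) = 80/3.
  So ∫_0^π u² dx = 9*π/2 + 8*π + 80/3 = 80/3 + 25*π/2.
  (u')² squared terms: (-16)²·∫sin(4x)² dx = 256·π/2 = 128*π;  (15)²·∫cos(5x)² dx = 225·π/2 = 225*π/2.
  (u')² cross terms: 2·(-16)·(15)·∫sin(4x)·cos(5x) dx = -480·(-8/9) = 1280/3.
  So ∫_0^π (u')² dx = 128*π + 225*π/2 + 1280/3 = 1280/3 + 481*π/2.
||u||_{H^1}^2 = (80/3 + 25*π/2) + (1280/3 + 481*π/2) = 1360/3 + 253*π.


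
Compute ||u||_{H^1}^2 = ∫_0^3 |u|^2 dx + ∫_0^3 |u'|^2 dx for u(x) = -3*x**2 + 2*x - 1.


||u||_{H^1}^2 = 2487/5

The H^1 norm (squared) on an interval (0, L) is
  ||u||_{H^1}^2 = ∫_0^L u(x)^2 dx + ∫_0^L u'(x)^2 dx.
Compute u'(x) = 2 - 6*x.
Then u(x)^2 = 9*x**4 - 12*x**3 + 10*x**2 - 4*x + 1 and u'(x)^2 = 36*x**2 - 24*x + 4.
Integrate each monomial from 0 to 3 using ∫_0^3 c·x^n dx = c·3^(n+1)/(n+1):
  ∫_0^3 u(x)^2 dx = ∫_0^3 (9*x^4 - 12*x^3 + 10*x^2 - 4*x + 1) dx. Term by term:
    ∫_0^3 9*x^4 dx = 2187/5;  ∫_0^3 -12*x^3 dx = -243;  ∫_0^3 10*x^2 dx = 90;
    ∫_0^3 -4*x dx = -18;  ∫_0^3 1 dx = 3.
  Sum: 2187/5 − 243 + 90 − 18 + 3 = 1347/5.
  ∫_0^3 u'(x)^2 dx = ∫_0^3 (36*x^2 - 24*x + 4) dx. Term by term:
    ∫_0^3 36*x^2 dx = 324;  ∫_0^3 -24*x dx = -108;  ∫_0^3 4 dx = 12.
  Sum: 324 − 108 + 12 = 228.
Adding: ||u||_{H^1}^2 = 1347/5 + 228 = 2487/5.


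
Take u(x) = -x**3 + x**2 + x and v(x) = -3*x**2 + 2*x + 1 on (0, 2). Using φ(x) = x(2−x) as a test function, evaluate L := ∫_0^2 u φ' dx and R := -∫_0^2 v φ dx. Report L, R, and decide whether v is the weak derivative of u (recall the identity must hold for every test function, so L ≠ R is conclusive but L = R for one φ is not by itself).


LHS = 4/5, RHS = 4/5. Yes, v = u' weakly.

u(x) = -x**3 + x**2 + x, classical derivative u'(x) = -3*x**2 + 2*x + 1.
φ(x) = x(2−x), so φ'(x) = 2 - 2*x.
Note φ(0) = φ(2) = 0, so the boundary term u·φ vanishes.
LHS = ∫_0^2 u(x) φ'(x) dx = ∫_0^2 (2*x^4 - 4*x^3 + 2*x) dx. Term by term:
  ∫_0^2 2*x^4 dx = 64/5;  ∫_0^2 -4*x^3 dx = -16;  ∫_0^2 2*x dx = 4.
Sum: 64/5 − 16 + 4 = 4/5.
So LHS = 4/5.
∫_0^2 v(x) φ(x) dx = ∫_0^2 (3*x^4 - 8*x^3 + 3*x^2 + 2*x) dx. Term by term:
  ∫_0^2 3*x^4 dx = 96/5;  ∫_0^2 -8*x^3 dx = -32;  ∫_0^2 3*x^2 dx = 8;
  ∫_0^2 2*x dx = 4.
Sum: 96/5 − 32 + 8 + 4 = -4/5.
So RHS = -∫_0^2 v(x) φ(x) dx = 4/5.
LHS = RHS, so the identity holds for this test φ.
Moreover u is smooth here and v(x) = u'(x) = -3*x**2 + 2*x + 1 pointwise, so the identity holds for every test function. Hence v is the weak derivative of u.


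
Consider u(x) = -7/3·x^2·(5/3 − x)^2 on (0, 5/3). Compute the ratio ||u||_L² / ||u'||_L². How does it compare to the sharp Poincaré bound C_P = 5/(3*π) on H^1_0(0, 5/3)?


||u||_L² / ||u'||_L² = 5*sqrt(3)/18 < C_P = 5/(3*π).

u(x) = -7/3·x^2·(5/3 − x)^2, so u'(x) = 14*x*(-18*x^2 + 45*x - 25)/27.
u(x) = -7/3·x^2·(5/3 − x)^2 vanishes at x = 0 and x = 5/3, so u ∈ H^1_0(0, 5/3). Differentiate via the product rule and integrate the resulting polynomials term by term.
  ∫_0^5/3 u² dx = ∫_0^5/3 (49*x^8/9 - 980*x^7/27 + 2450*x^6/27 - 24500*x^5/243 + 30625*x^4/729) dx. Term by term:
    ∫_0^5/3 49*x^8/9 dx = 95703125/1594323;  ∫_0^5/3 -980*x^7/27 dx = -95703125/354294;  ∫_0^5/3 2450*x^6/27 dx = 27343750/59049;
    ∫_0^5/3 -24500*x^5/243 dx = -191406250/531441;  ∫_0^5/3 30625*x^4/729 dx = 19140625/177147.
  Sum: 95703125/1594323 − 95703125/354294 + 27343750/59049 − 191406250/531441 + 19140625/177147 = 2734375/3188646.
  ∫_0^5/3 (u')² dx = ∫_0^5/3 (784*x^6/9 - 3920*x^5/9 + 63700*x^4/81 - 49000*x^3/81 + 122500*x^2/729) dx. Term by term:
    ∫_0^5/3 784*x^6/9 dx = 8750000/19683;  ∫_0^5/3 -3920*x^5/9 dx = -30625000/19683;  ∫_0^5/3 63700*x^4/81 dx = 39812500/19683;
    ∫_0^5/3 -49000*x^3/81 dx = -7656250/6561;  ∫_0^5/3 122500*x^2/729 dx = 15312500/59049.
  Sum: 8750000/19683 − 30625000/19683 + 39812500/19683 − 7656250/6561 + 15312500/59049 = 218750/59049.
∫_0^5/3 u² dx = 2734375/3188646, so ||u||_L² = 625*sqrt(42)/4374.
∫_0^5/3 (u')² dx = 218750/59049, so ||u'||_L² = 125*sqrt(14)/243.
Ratio ||u||_L² / ||u'||_L² = 5*sqrt(3)/18.
Sharp Poincaré constant on H^1_0(0, 5/3) is C_P = L/π = 5/(3*π), achieved by sin(3*π/5·x).
A polynomial bump cannot attain the sharp Poincaré constant (only the first sine eigenfunction does), so the ratio is strictly less than C_P, consistent with ||u||_L² ≤ C_P ||u'||_L².


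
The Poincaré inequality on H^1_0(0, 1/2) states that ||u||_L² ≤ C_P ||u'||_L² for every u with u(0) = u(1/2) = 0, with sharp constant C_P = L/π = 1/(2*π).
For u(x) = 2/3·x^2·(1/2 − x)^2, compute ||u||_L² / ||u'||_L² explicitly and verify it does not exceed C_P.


||u||_L² / ||u'||_L² = sqrt(3)/12 < C_P = 1/(2*π).

u(x) = 2/3·x^2·(1/2 − x)^2, so u'(x) = x*(2*x - 1)*(4*x - 1)/3.
u(x) = 2/3·x^2·(1/2 − x)^2 vanishes at x = 0 and x = 1/2, so u ∈ H^1_0(0, 1/2). Differentiate via the product rule and integrate the resulting polynomials term by term.
  ∫_0^1/2 u² dx = ∫_0^1/2 (4*x^8/9 - 8*x^7/9 + 2*x^6/3 - 2*x^5/9 + x^4/36) dx. Term by term:
    ∫_0^1/2 4*x^8/9 dx = 1/10368;  ∫_0^1/2 -8*x^7/9 dx = -1/2304;  ∫_0^1/2 2*x^6/3 dx = 1/1344;
    ∫_0^1/2 -2*x^5/9 dx = -1/1728;  ∫_0^1/2 x^4/36 dx = 1/5760.
  Sum: 1/10368 − 1/2304 + 1/1344 − 1/1728 + 1/5760 = 1/725760.
  ∫_0^1/2 (u')² dx = ∫_0^1/2 (64*x^6/9 - 32*x^5/3 + 52*x^4/9 - 4*x^3/3 + x^2/9) dx. Term by term:
    ∫_0^1/2 64*x^6/9 dx = 1/126;  ∫_0^1/2 -32*x^5/3 dx = -1/36;  ∫_0^1/2 52*x^4/9 dx = 13/360;
    ∫_0^1/2 -4*x^3/3 dx = -1/48;  ∫_0^1/2 x^2/9 dx = 1/216.
  Sum: 1/126 − 1/36 + 13/360 − 1/48 + 1/216 = 1/15120.
∫_0^1/2 u² dx = 1/725760, so ||u||_L² = sqrt(35)/5040.
∫_0^1/2 (u')² dx = 1/15120, so ||u'||_L² = sqrt(105)/1260.
Ratio ||u||_L² / ||u'||_L² = sqrt(3)/12.
Sharp Poincaré constant on H^1_0(0, 1/2) is C_P = L/π = 1/(2*π), achieved by sin(2*π·x).
A polynomial bump cannot attain the sharp Poincaré constant (only the first sine eigenfunction does), so the ratio is strictly less than C_P, consistent with ||u||_L² ≤ C_P ||u'||_L².


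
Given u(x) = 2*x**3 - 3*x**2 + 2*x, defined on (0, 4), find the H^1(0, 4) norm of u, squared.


||u||_{H^1}^2 = 822992/105

The H^1 norm (squared) on an interval (0, L) is
  ||u||_{H^1}^2 = ∫_0^L u(x)^2 dx + ∫_0^L u'(x)^2 dx.
Compute u'(x) = 6*x**2 - 6*x + 2.
Then u(x)^2 = 4*x**6 - 12*x**5 + 17*x**4 - 12*x**3 + 4*x**2 and u'(x)^2 = 36*x**4 - 72*x**3 + 60*x**2 - 24*x + 4.
Integrate each monomial from 0 to 4 using ∫_0^4 c·x^n dx = c·4^(n+1)/(n+1):
  ∫_0^4 u(x)^2 dx = ∫_0^4 (4*x^6 - 12*x^5 + 17*x^4 - 12*x^3 + 4*x^2) dx. Term by term:
    ∫_0^4 4*x^6 dx = 65536/7;  ∫_0^4 -12*x^5 dx = -8192;  ∫_0^4 17*x^4 dx = 17408/5;
    ∫_0^4 -12*x^3 dx = -768;  ∫_0^4 4*x^2 dx = 256/3.
  Sum: 65536/7 − 8192 + 17408/5 − 768 + 256/3 = 416768/105.
  ∫_0^4 u'(x)^2 dx = ∫_0^4 (36*x^4 - 72*x^3 + 60*x^2 - 24*x + 4) dx. Term by term:
    ∫_0^4 36*x^4 dx = 36864/5;  ∫_0^4 -72*x^3 dx = -4608;  ∫_0^4 60*x^2 dx = 1280;
    ∫_0^4 -24*x dx = -192;  ∫_0^4 4 dx = 16.
  Sum: 36864/5 − 4608 + 1280 − 192 + 16 = 19344/5.
Adding: ||u||_{H^1}^2 = 416768/105 + 19344/5 = 822992/105.


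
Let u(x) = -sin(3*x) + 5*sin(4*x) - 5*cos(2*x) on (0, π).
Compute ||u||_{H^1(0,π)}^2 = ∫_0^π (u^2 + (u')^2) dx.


||u||_{H^1(0,π)}^2 = 60 + 280*π

u'(x) = 10*sin(2*x) - 3*cos(3*x) + 20*cos(4*x).
Expand u² and (u')² and integrate term by term on (0, π), using: for integers n ≥ 1, ∫_0^π sin²(nx) dx = ∫_0^π cos²(nx) dx = π/2; for n ≠ n', ∫_0^π sin(nx)sin(n'x) dx = ∫_0^π cos(nx)cos(n'x) dx = 0; and by product-to-sum, ∫_0^π sin(nx)cos(n'x) dx = ½∫_0^π [sin((n+n')x) + sin((n−n')x)] dx, which is 0 when n+n' is even and 2n/(n²−n'²) when n+n' is odd (it need not vanish on (0, π)).
  u² squared terms: (-1)²·∫sin(3x)² dx = 1·π/2 = π/2;  (-5)²·∫cos(2x)² dx = 25·π/2 = 25*π/2;  (5)²·∫sin(4x)² dx = 25·π/2 = 25*π/2.
  u² cross terms: 2·(-1)·(-5)·∫sin(3x)·cos(2x) dx = 10·(6/5) = 12;  2·(-1)·(5)·∫sin(3x)·sin(4x) dx = -10·(0) = 0;  2·(-5)·(5)·∫cos(2x)·sin(4x) dx = -50·(0) = 0.
  So ∫_0^π u² dx = π/2 + 25*π/2 + 25*π/2 + 12 + 0 + 0 = 12 + 51*π/2.
  (u')² squared terms: (-3)²·∫cos(3x)² dx = 9·π/2 = 9*π/2;  (10)²·∫sin(2x)² dx = 100·π/2 = 50*π;  (20)²·∫cos(4x)² dx = 400·π/2 = 200*π.
  (u')² cross terms: 2·(-3)·(10)·∫cos(3x)·sin(2x) dx = -60·(-4/5) = 48;  2·(-3)·(20)·∫cos(3x)·cos(4x) dx = -120·(0) = 0;  2·(10)·(20)·∫sin(2x)·cos(4x) dx = 400·(0) = 0.
  So ∫_0^π (u')² dx = 9*π/2 + 50*π + 200*π + 48 + 0 + 0 = 48 + 509*π/2.
||u||_{H^1}^2 = (12 + 51*π/2) + (48 + 509*π/2) = 60 + 280*π.


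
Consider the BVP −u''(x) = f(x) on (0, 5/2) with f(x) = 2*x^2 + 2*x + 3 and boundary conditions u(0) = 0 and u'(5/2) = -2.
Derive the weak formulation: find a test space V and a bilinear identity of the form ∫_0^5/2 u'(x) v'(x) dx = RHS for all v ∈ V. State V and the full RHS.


V = {v ∈ H^1(0, 5/2) : v(0) = 0} (test functions vanish at x = 0 where u is specified); weak form: ∫_0^5/2 u'v' dx = ∫_0^5/2 (2*x^2 + 2*x + 3) v dx − 2·v(5/2) for all v ∈ V.

Multiply both sides by a test function v and integrate from 0 to 5/2:
  ∫_0^5/2 −u''(x) v(x) dx = ∫_0^5/2 f(x) v(x) dx.
Integrate the LHS by parts once:
  ∫_0^5/2 −u'' v dx = −[u'(x) v(x)]_0^5/2 + ∫_0^5/2 u'(x) v'(x) dx.
Thus ∫_0^5/2 u'(x) v'(x) dx = ∫_0^5/2 f(x) v(x) dx + [u'(x) v(x)]_0^5/2.
Choose V so that boundary terms are either known or forced to vanish.
Mixed BC: u(0) = 0 (Dirichlet) and u'(5/2) = -2 (Neumann). Define V = {v ∈ H^1(0, 5/2) : v(0) = 0}. Then [u' v]_0^5/2 = u'(5/2)·v(5/2) − u'(0)·0 = − 2·v(5/2).
Weak formulation: find u (satisfying any essential BC) such that ∫_0^5/2 u'(x) v'(x) dx = ∫_0^5/2 f v dx − 2·v(5/2) for all v ∈ V (Dirichlet at 0 absorbed into V; Neumann datum at x = 5/2 contributes the boundary term).
Substituting f(x) = 2*x^2 + 2*x + 3, the right-hand side is ∫_0^5/2 (2*x^2 + 2*x + 3) v dx − 2·v(5/2).


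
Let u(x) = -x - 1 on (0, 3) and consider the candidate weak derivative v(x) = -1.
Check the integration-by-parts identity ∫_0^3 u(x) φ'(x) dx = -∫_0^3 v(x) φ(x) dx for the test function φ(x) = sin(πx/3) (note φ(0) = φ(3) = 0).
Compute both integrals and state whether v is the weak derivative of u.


LHS = 6/π, RHS = 6/π. Yes, v = u' weakly.

u(x) = -x - 1, classical derivative u'(x) = -1.
φ(x) = sin(πx/3), so φ'(x) = π*cos(π*x/3)/3.
Note φ(0) = φ(3) = 0, so the boundary term u·φ vanishes.
LHS = ∫_0^3 u(x) φ'(x) dx = ∫_0^3 (-π*x*cos(π*x/3)/3 - π*cos(π*x/3)/3) dx. Term by term:
  ∫_0^3 -π*cos(π*x/3)/3 dx = 0;  ∫_0^3 -π*x*cos(π*x/3)/3 dx = 6/π.
Sum: 0 + 6/π = 6/π.
So LHS = 6/π.
∫_0^3 v(x) φ(x) dx = ∫_0^3 (-sin(π*x/3)) dx. Term by term:
  ∫_0^3 -sin(π*x/3) dx = -6/π.
So RHS = -∫_0^3 v(x) φ(x) dx = 6/π.
LHS = RHS, so the identity holds for this test φ.
Moreover u is smooth here and v(x) = u'(x) = -1 pointwise, so the identity holds for every test function. Hence v is the weak derivative of u.


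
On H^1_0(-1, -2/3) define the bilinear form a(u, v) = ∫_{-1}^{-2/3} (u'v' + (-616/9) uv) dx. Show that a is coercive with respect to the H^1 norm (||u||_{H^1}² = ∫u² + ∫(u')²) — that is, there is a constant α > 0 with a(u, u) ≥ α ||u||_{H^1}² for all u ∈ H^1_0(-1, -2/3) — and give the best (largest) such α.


α = (-616 + 81*π^2)/(9*(1 + 9*π^2))

Coercivity of a(·,·) on H^1_0(-1, -2/3) means a(u, u) ≥ α ||u||_{H^1}² for every u ∈ H^1_0.
The interval has length L = 1/3, and Poincaré/coercivity depend only on L. Here a(u, u) = ∫(u')² + (-616/9)·∫u².
Here c = -616/9 < 0 with |c| < (π/L)² = 9*π^2, so coercivity still holds. The condition a(u,u) ≥ α||u||_{H^1}² reads (1−α)∫(u')² ≥ (α−c)∫u². Any admissible α is ≤ 1 (rapidly oscillating u have ∫u²/∫(u')² → 0), and α = 1 would force 0 ≥ (1−c)∫u², impossible since c < 1; so 1−α > 0. By the sharp Poincaré inequality on H^1_0 of an interval of length L, ∫(u')² ≥ (π/L)²∫u² with equality for the first sine mode sin(π(x−x₀)/L) (x₀ the left endpoint), so the inequality holds for all u iff (1−α)(π/L)² ≥ α − c, i.e. α ≤ ((π/L)² + c)/((π/L)² + 1) = (1 + c(L/π)²)/(1 + (L/π)²). (Direct route, valid since c ≤ 0: Poincaré gives c∫u² ≥ c(L/π)²∫(u')², so a(u,u) ≥ (1 + c(L/π)²)∫(u')², while ||u||_{H^1}² ≤ (1 + (L/π)²)∫(u')²; dividing yields the same α.) With (π/L)² = 9*π^2 and c = -616/9, the largest admissible constant is α = ((π/L)² + c)/((π/L)² + 1).
Simplifying, α = (-616 + 81*π^2)/(9*(1 + 9*π^2)).


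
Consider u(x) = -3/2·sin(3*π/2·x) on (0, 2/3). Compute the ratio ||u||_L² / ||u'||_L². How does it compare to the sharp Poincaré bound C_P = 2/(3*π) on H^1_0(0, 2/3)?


||u||_L² / ||u'||_L² = 2/(3*π) = C_P.

u(x) = -3/2·sin(3*π/2·x), so u'(x) = -9*π*cos(3*π*x/2)/4.
Writing u(x) = A·sin(kπx/L) with A = -3/2 and k = 1, use ∫_0^L sin²(kπx/L) dx = L/2 and ∫_0^L cos²(kπx/L) dx = L/2.
u² = 9/4·sin²(3*π/2·x) and (u')² = 81*π^2/16·cos²(3*π/2·x), and each of sin², cos² integrates to L/2 = 1/3 over (0, 2/3).
∫_0^2/3 u² dx = 3/4, so ||u||_L² = sqrt(3)/2.
∫_0^2/3 (u')² dx = 27*π^2/16, so ||u'||_L² = 3*sqrt(3)*π/4.
Ratio ||u||_L² / ||u'||_L² = 2/(3*π).
Sharp Poincaré constant on H^1_0(0, 2/3) is C_P = L/π = 2/(3*π), achieved by sin(3*π/2·x).
This is the k = 1 eigenfunction (up to amplitude), so the ratio equals the sharp Poincaré constant exactly.


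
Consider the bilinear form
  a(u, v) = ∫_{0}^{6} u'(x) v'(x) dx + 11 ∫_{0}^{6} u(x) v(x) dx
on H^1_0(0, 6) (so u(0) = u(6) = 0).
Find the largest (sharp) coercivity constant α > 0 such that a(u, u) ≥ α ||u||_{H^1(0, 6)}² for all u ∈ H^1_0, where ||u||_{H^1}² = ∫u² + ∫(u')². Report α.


α = 1

Coercivity of a(·,·) on H^1_0(0, 6) means a(u, u) ≥ α ||u||_{H^1}² for every u ∈ H^1_0.
The interval has length L = 6, and Poincaré/coercivity depend only on L. Here a(u, u) = ∫(u')² + (11)·∫u².
Here c = 11 ≥ 1, so a(u,u) = ∫(u')² + c∫u² ≥ ∫(u')² + ∫u² = ||u||_{H^1}², i.e. α = 1 works. No larger α is possible: a(u,u) ≥ α||u||_{H^1}² means (1−α)∫(u')² ≥ (α−c)∫u², and for the modes u_n = sin(nπ(x−x₀)/L) (x₀ the left endpoint) one has ∫u_n²/∫(u_n')² = (L/(nπ))² → 0, so a(u_n,u_n)/||u_n||_{H^1}² → 1. Hence the optimal constant is α = 1.
Therefore α = 1.


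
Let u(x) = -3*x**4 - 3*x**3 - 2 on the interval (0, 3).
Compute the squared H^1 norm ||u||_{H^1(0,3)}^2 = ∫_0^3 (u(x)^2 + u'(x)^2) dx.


||u||_{H^1}^2 = 15857187/140

The H^1 norm (squared) on an interval (0, L) is
  ||u||_{H^1}^2 = ∫_0^L u(x)^2 dx + ∫_0^L u'(x)^2 dx.
Compute u'(x) = -12*x**3 - 9*x**2.
Then u(x)^2 = 9*x**8 + 18*x**7 + 9*x**6 + 12*x**4 + 12*x**3 + 4 and u'(x)^2 = 144*x**6 + 216*x**5 + 81*x**4.
Integrate each monomial from 0 to 3 using ∫_0^3 c·x^n dx = c·3^(n+1)/(n+1):
  ∫_0^3 u(x)^2 dx = ∫_0^3 (9*x^8 + 18*x^7 + 9*x^6 + 12*x^4 + 12*x^3 + 4) dx. Term by term:
    ∫_0^3 9*x^8 dx = 19683;  ∫_0^3 18*x^7 dx = 59049/4;  ∫_0^3 9*x^6 dx = 19683/7;
    ∫_0^3 12*x^4 dx = 2916/5;  ∫_0^3 12*x^3 dx = 243;  ∫_0^3 4 dx = 12.
  Sum: 19683 + 59049/4 + 19683/7 + 2916/5 + 243 + 12 = 5333343/140.
  ∫_0^3 u'(x)^2 dx = ∫_0^3 (144*x^6 + 216*x^5 + 81*x^4) dx. Term by term:
    ∫_0^3 144*x^6 dx = 314928/7;  ∫_0^3 216*x^5 dx = 26244;  ∫_0^3 81*x^4 dx = 19683/5.
  Sum: 314928/7 + 26244 + 19683/5 = 2630961/35.
Adding: ||u||_{H^1}^2 = 5333343/140 + 2630961/35 = 15857187/140.


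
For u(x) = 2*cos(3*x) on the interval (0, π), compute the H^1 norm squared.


||u||_{H^1(0,π)}^2 = 20*π

u'(x) = -6*sin(3*x).
Expand u² and (u')² and integrate term by term on (0, π), using: for integers n ≥ 1, ∫_0^π sin²(nx) dx = ∫_0^π cos²(nx) dx = π/2; for n ≠ n', ∫_0^π sin(nx)sin(n'x) dx = ∫_0^π cos(nx)cos(n'x) dx = 0; and by product-to-sum, ∫_0^π sin(nx)cos(n'x) dx = ½∫_0^π [sin((n+n')x) + sin((n−n')x)] dx, which is 0 when n+n' is even and 2n/(n²−n'²) when n+n' is odd (it need not vanish on (0, π)).
  u² squared terms: (2)²·∫cos(3x)² dx = 4·π/2 = 2*π.
  So ∫_0^π u² dx = 2*π.
  (u')² squared terms: (-6)²·∫sin(3x)² dx = 36·π/2 = 18*π.
  So ∫_0^π (u')² dx = 18*π.
||u||_{H^1}^2 = (2*π) + (18*π) = 20*π.


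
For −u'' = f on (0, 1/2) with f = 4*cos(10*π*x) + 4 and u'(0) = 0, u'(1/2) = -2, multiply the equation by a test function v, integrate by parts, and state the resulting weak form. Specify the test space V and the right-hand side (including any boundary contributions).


V = H^1(0, 1/2) (v unrestricted at boundary; u is determined up to an additive constant); weak form: ∫_0^1/2 u'v' dx = ∫_0^1/2 (4*cos(10*π*x) + 4) v dx − 2·v(1/2) for all v ∈ V.

Multiply both sides by a test function v and integrate from 0 to 1/2:
  ∫_0^1/2 −u''(x) v(x) dx = ∫_0^1/2 f(x) v(x) dx.
Integrate the LHS by parts once:
  ∫_0^1/2 −u'' v dx = −[u'(x) v(x)]_0^1/2 + ∫_0^1/2 u'(x) v'(x) dx.
Thus ∫_0^1/2 u'(x) v'(x) dx = ∫_0^1/2 f(x) v(x) dx + [u'(x) v(x)]_0^1/2.
Choose V so that boundary terms are either known or forced to vanish.
u has inhomogeneous Neumann u'(0) = 0, u'(1/2) = -2. [u' v]_0^1/2 = (-2)·v(1/2) − (0)·v(0) = − 2·v(1/2). Take V = H^1(0, 1/2); boundary term becomes part of RHS.
Weak formulation: find u (satisfying any essential BC) such that ∫_0^1/2 u'(x) v'(x) dx = ∫_0^1/2 f v dx − 2·v(1/2) for all v ∈ V (Neumann data are natural BCs: they enter the RHS as boundary terms).
Substituting f(x) = 4*cos(10*π*x) + 4, the right-hand side is ∫_0^1/2 (4*cos(10*π*x) + 4) v dx − 2·v(1/2).
Compatibility check (pure Neumann): taking v ≡ 1 ∈ V gives 0 = ∫_0^1/2 f dx + (-2) − (0), i.e. ∫_0^1/2 f dx must equal u'(0) − u'(1/2) = 2. Indeed ∫_0^1/2 (4*cos(10*π*x) + 4) dx = 2, so the data are compatible. The solution is then unique only up to an additive constant (fix it e.g. by requiring ∫_0^1/2 u dx = 0).


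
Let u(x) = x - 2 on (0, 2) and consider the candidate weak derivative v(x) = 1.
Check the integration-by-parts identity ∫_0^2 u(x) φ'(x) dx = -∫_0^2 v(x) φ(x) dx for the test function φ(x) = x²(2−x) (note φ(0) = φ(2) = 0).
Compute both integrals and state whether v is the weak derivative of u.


LHS = -4/3, RHS = -4/3. Yes, v = u' weakly.

u(x) = x - 2, classical derivative u'(x) = 1.
φ(x) = x²(2−x), so φ'(x) = x*(4 - 3*x).
Note φ(0) = φ(2) = 0, so the boundary term u·φ vanishes.
LHS = ∫_0^2 u(x) φ'(x) dx = ∫_0^2 (-3*x^3 + 10*x^2 - 8*x) dx. Term by term:
  ∫_0^2 -3*x^3 dx = -12;  ∫_0^2 10*x^2 dx = 80/3;  ∫_0^2 -8*x dx = -16.
Sum: -12 + 80/3 − 16 = -4/3.
So LHS = -4/3.
∫_0^2 v(x) φ(x) dx = ∫_0^2 (-x^3 + 2*x^2) dx. Term by term:
  ∫_0^2 -x^3 dx = -4;  ∫_0^2 2*x^2 dx = 16/3.
Sum: -4 + 16/3 = 4/3.
So RHS = -∫_0^2 v(x) φ(x) dx = -4/3.
LHS = RHS, so the identity holds for this test φ.
Moreover u is smooth here and v(x) = u'(x) = 1 pointwise, so the identity holds for every test function. Hence v is the weak derivative of u.


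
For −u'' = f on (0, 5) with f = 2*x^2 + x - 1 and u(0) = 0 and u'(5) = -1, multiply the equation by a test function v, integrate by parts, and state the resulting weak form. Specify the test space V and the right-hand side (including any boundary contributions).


V = {v ∈ H^1(0, 5) : v(0) = 0} (test functions vanish at x = 0 where u is specified); weak form: ∫_0^5 u'v' dx = ∫_0^5 (2*x^2 + x - 1) v dx − v(5) for all v ∈ V.

Multiply both sides by a test function v and integrate from 0 to 5:
  ∫_0^5 −u''(x) v(x) dx = ∫_0^5 f(x) v(x) dx.
Integrate the LHS by parts once:
  ∫_0^5 −u'' v dx = −[u'(x) v(x)]_0^5 + ∫_0^5 u'(x) v'(x) dx.
Thus ∫_0^5 u'(x) v'(x) dx = ∫_0^5 f(x) v(x) dx + [u'(x) v(x)]_0^5.
Choose V so that boundary terms are either known or forced to vanish.
Mixed BC: u(0) = 0 (Dirichlet) and u'(5) = -1 (Neumann). Define V = {v ∈ H^1(0, 5) : v(0) = 0}. Then [u' v]_0^5 = u'(5)·v(5) − u'(0)·0 = − v(5).
Weak formulation: find u (satisfying any essential BC) such that ∫_0^5 u'(x) v'(x) dx = ∫_0^5 f v dx − v(5) for all v ∈ V (Dirichlet at 0 absorbed into V; Neumann datum at x = 5 contributes the boundary term).
Substituting f(x) = 2*x^2 + x - 1, the right-hand side is ∫_0^5 (2*x^2 + x - 1) v dx − v(5).


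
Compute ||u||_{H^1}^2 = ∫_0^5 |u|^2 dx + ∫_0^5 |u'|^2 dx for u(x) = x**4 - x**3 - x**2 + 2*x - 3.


||u||_{H^1}^2 = 59088755/252

The H^1 norm (squared) on an interval (0, L) is
  ||u||_{H^1}^2 = ∫_0^L u(x)^2 dx + ∫_0^L u'(x)^2 dx.
Compute u'(x) = 4*x**3 - 3*x**2 - 2*x + 2.
Then u(x)^2 = x**8 - 2*x**7 - x**6 + 6*x**5 - 9*x**4 + 2*x**3 + 10*x**2 - 12*x + 9 and u'(x)^2 = 16*x**6 - 24*x**5 - 7*x**4 + 28*x**3 - 8*x**2 - 8*x + 4.
Integrate each monomial from 0 to 5 using ∫_0^5 c·x^n dx = c·5^(n+1)/(n+1):
  ∫_0^5 u(x)^2 dx = ∫_0^5 (x^8 - 2*x^7 - x^6 + 6*x^5 - 9*x^4 + 2*x^3 + 10*x^2 - 12*x + 9) dx. Term by term:
    ∫_0^5 x^8 dx = 1953125/9;  ∫_0^5 -2*x^7 dx = -390625/4;  ∫_0^5 -x^6 dx = -78125/7;
    ∫_0^5 6*x^5 dx = 15625;  ∫_0^5 -9*x^4 dx = -5625;  ∫_0^5 2*x^3 dx = 625/2;
    ∫_0^5 10*x^2 dx = 1250/3;  ∫_0^5 -12*x dx = -150;  ∫_0^5 9 dx = 45.
  Sum: 1953125/9 − 390625/4 − 78125/7 + 15625 − 5625 + 625/2 + 1250/3 − 150 + 45 = 29942915/252.
  ∫_0^5 u'(x)^2 dx = ∫_0^5 (16*x^6 - 24*x^5 - 7*x^4 + 28*x^3 - 8*x^2 - 8*x + 4) dx. Term by term:
    ∫_0^5 16*x^6 dx = 1250000/7;  ∫_0^5 -24*x^5 dx = -62500;  ∫_0^5 -7*x^4 dx = -4375;
    ∫_0^5 28*x^3 dx = 4375;  ∫_0^5 -8*x^2 dx = -1000/3;  ∫_0^5 -8*x dx = -100;
    ∫_0^5 4 dx = 20.
  Sum: 1250000/7 − 62500 − 4375 + 4375 − 1000/3 − 100 + 20 = 2428820/21.
Adding: ||u||_{H^1}^2 = 29942915/252 + 2428820/21 = 59088755/252.


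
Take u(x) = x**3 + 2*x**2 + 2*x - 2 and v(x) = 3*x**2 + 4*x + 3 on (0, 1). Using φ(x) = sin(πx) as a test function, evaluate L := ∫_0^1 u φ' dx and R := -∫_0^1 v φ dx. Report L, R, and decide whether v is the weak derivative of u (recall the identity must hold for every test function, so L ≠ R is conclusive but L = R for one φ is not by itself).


LHS = -11/π + 12/π^3, RHS = -13/π + 12/π^3. No, v is not the weak derivative of u.

u(x) = x**3 + 2*x**2 + 2*x - 2, classical derivative u'(x) = 3*x**2 + 4*x + 2.
φ(x) = sin(πx), so φ'(x) = π*cos(π*x).
Note φ(0) = φ(1) = 0, so the boundary term u·φ vanishes.
LHS = ∫_0^1 u(x) φ'(x) dx = ∫_0^1 (π*x^3*cos(π*x) + 2*π*x^2*cos(π*x) + 2*π*x*cos(π*x) - 2*π*cos(π*x)) dx. Term by term:
  ∫_0^1 -2*π*cos(π*x) dx = 0;  ∫_0^1 π*x^3*cos(π*x) dx = -3/π + 12/π^3;  ∫_0^1 2*π*x*cos(π*x) dx = -4/π;
  ∫_0^1 2*π*x^2*cos(π*x) dx = -4/π.
Sum: 0 + -3/π + 12/π^3 − 4/π − 4/π = -11/π + 12/π^3.
So LHS = -11/π + 12/π^3.
∫_0^1 v(x) φ(x) dx = ∫_0^1 (3*x^2*sin(π*x) + 4*x*sin(π*x) + 3*sin(π*x)) dx. Term by term:
  ∫_0^1 3*sin(π*x) dx = 6/π;  ∫_0^1 3*x^2*sin(π*x) dx = -12/π^3 + 3/π;  ∫_0^1 4*x*sin(π*x) dx = 4/π.
Sum: 6/π + -12/π^3 + 3/π + 4/π = -12/π^3 + 13/π.
So RHS = -∫_0^1 v(x) φ(x) dx = -13/π + 12/π^3.
LHS − RHS = 2/π ≠ 0, so the identity fails.
(For a valid weak derivative the identity must hold for EVERY test function, in particular this one. The failure shows v is NOT the weak derivative of u.)
Correct weak derivative would be u'(x) = 3*x**2 + 4*x + 2.


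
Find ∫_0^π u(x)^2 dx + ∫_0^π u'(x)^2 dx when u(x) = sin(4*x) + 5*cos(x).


||u||_{H^1(0,π)}^2 = 32/3 + 67*π/2

u'(x) = -5*sin(x) + 4*cos(4*x).
Expand u² and (u')² and integrate term by term on (0, π), using: for integers n ≥ 1, ∫_0^π sin²(nx) dx = ∫_0^π cos²(nx) dx = π/2; for n ≠ n', ∫_0^π sin(nx)sin(n'x) dx = ∫_0^π cos(nx)cos(n'x) dx = 0; and by product-to-sum, ∫_0^π sin(nx)cos(n'x) dx = ½∫_0^π [sin((n+n')x) + sin((n−n')x)] dx, which is 0 when n+n' is even and 2n/(n²−n'²) when n+n' is odd (it need not vanish on (0, π)).
  u² squared terms: (5)²·∫cos(x)² dx = 25·π/2 = 25*π/2;  (1)²·∫sin(4x)² dx = 1·π/2 = π/2.
  u² cross terms: 2·(5)·(1)·∫cos(x)·sin(4x) dx = 10·(8/15) = 16/3.
  So ∫_0^π u² dx = 25*π/2 + π/2 + 16/3 = 16/3 + 13*π.
  (u')² squared terms: (-5)²·∫sin(x)² dx = 25·π/2 = 25*π/2;  (4)²·∫cos(4x)² dx = 16·π/2 = 8*π.
  (u')² cross terms: 2·(-5)·(4)·∫sin(x)·cos(4x) dx = -40·(-2/15) = 16/3.
  So ∫_0^π (u')² dx = 25*π/2 + 8*π + 16/3 = 16/3 + 41*π/2.
||u||_{H^1}^2 = (16/3 + 13*π) + (16/3 + 41*π/2) = 32/3 + 67*π/2.


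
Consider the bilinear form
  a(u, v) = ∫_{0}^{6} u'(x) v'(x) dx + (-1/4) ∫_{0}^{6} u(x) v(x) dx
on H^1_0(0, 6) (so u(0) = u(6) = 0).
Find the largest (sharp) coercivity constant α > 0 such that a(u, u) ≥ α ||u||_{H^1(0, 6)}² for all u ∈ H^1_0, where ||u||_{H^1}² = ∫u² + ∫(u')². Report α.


α = (-9 + π^2)/(π^2 + 36)

Coercivity of a(·,·) on H^1_0(0, 6) means a(u, u) ≥ α ||u||_{H^1}² for every u ∈ H^1_0.
The interval has length L = 6, and Poincaré/coercivity depend only on L. Here a(u, u) = ∫(u')² + (-1/4)·∫u².
Here c = -1/4 < 0 with |c| < (π/L)² = π^2/36, so coercivity still holds. The condition a(u,u) ≥ α||u||_{H^1}² reads (1−α)∫(u')² ≥ (α−c)∫u². Any admissible α is ≤ 1 (rapidly oscillating u have ∫u²/∫(u')² → 0), and α = 1 would force 0 ≥ (1−c)∫u², impossible since c < 1; so 1−α > 0. By the sharp Poincaré inequality on H^1_0 of an interval of length L, ∫(u')² ≥ (π/L)²∫u² with equality for the first sine mode sin(π(x−x₀)/L) (x₀ the left endpoint), so the inequality holds for all u iff (1−α)(π/L)² ≥ α − c, i.e. α ≤ ((π/L)² + c)/((π/L)² + 1) = (1 + c(L/π)²)/(1 + (L/π)²). (Direct route, valid since c ≤ 0: Poincaré gives c∫u² ≥ c(L/π)²∫(u')², so a(u,u) ≥ (1 + c(L/π)²)∫(u')², while ||u||_{H^1}² ≤ (1 + (L/π)²)∫(u')²; dividing yields the same α.) With (π/L)² = π^2/36 and c = -1/4, the largest admissible constant is α = ((π/L)² + c)/((π/L)² + 1).
Simplifying, α = (-9 + π^2)/(π^2 + 36).


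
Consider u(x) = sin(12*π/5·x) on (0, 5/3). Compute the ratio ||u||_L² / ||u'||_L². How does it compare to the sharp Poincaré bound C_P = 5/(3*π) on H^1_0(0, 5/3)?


||u||_L² / ||u'||_L² = 5/(12*π) < C_P = 5/(3*π).

u(x) = sin(12*π/5·x), so u'(x) = 12*π*cos(12*π*x/5)/5.
Writing u(x) = A·sin(kπx/L) with A = 1 and k = 4, use ∫_0^L sin²(kπx/L) dx = L/2 and ∫_0^L cos²(kπx/L) dx = L/2.
u² = 1·sin²(12*π/5·x) and (u')² = 144*π^2/25·cos²(12*π/5·x), and each of sin², cos² integrates to L/2 = 5/6 over (0, 5/3).
∫_0^5/3 u² dx = 5/6, so ||u||_L² = sqrt(30)/6.
∫_0^5/3 (u')² dx = 24*π^2/5, so ||u'||_L² = 2*sqrt(30)*π/5.
Ratio ||u||_L² / ||u'||_L² = 5/(12*π).
Sharp Poincaré constant on H^1_0(0, 5/3) is C_P = L/π = 5/(3*π), achieved by sin(3*π/5·x).
This is the k = 4 harmonic; the ratio L/(kπ) is strictly less than C_P = L/π, consistent with the sharp inequality ||u||_L² ≤ C_P ||u'||_L².


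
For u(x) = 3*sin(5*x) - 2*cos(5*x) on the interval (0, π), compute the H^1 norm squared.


||u||_{H^1(0,π)}^2 = 169*π

u'(x) = 10*sin(5*x) + 15*cos(5*x).
Expand u² and (u')² and integrate term by term on (0, π), using: for integers n ≥ 1, ∫_0^π sin²(nx) dx = ∫_0^π cos²(nx) dx = π/2; for n ≠ n', ∫_0^π sin(nx)sin(n'x) dx = ∫_0^π cos(nx)cos(n'x) dx = 0; and by product-to-sum, ∫_0^π sin(nx)cos(n'x) dx = ½∫_0^π [sin((n+n')x) + sin((n−n')x)] dx, which is 0 when n+n' is even and 2n/(n²−n'²) when n+n' is odd (it need not vanish on (0, π)).
  u² squared terms: (-2)²·∫cos(5x)² dx = 4·π/2 = 2*π;  (3)²·∫sin(5x)² dx = 9·π/2 = 9*π/2.
  u² cross terms: 2·(-2)·(3)·∫cos(5x)·sin(5x) dx = -12·(0) = 0.
  So ∫_0^π u² dx = 2*π + 9*π/2 + 0 = 13*π/2.
  (u')² squared terms: (10)²·∫sin(5x)² dx = 100·π/2 = 50*π;  (15)²·∫cos(5x)² dx = 225·π/2 = 225*π/2.
  (u')² cross terms: 2·(10)·(15)·∫sin(5x)·cos(5x) dx = 300·(0) = 0.
  So ∫_0^π (u')² dx = 50*π + 225*π/2 + 0 = 325*π/2.
||u||_{H^1}^2 = (13*π/2) + (325*π/2) = 169*π.


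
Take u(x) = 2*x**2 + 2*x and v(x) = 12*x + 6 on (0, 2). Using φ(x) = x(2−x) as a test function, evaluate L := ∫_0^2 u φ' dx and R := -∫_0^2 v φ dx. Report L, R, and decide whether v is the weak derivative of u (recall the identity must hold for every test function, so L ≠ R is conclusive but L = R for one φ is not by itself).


LHS = -8, RHS = -24. No, v is not the weak derivative of u.

u(x) = 2*x**2 + 2*x, classical derivative u'(x) = 4*x + 2.
φ(x) = x(2−x), so φ'(x) = 2 - 2*x.
Note φ(0) = φ(2) = 0, so the boundary term u·φ vanishes.
LHS = ∫_0^2 u(x) φ'(x) dx = ∫_0^2 (-4*x^3 + 4*x) dx. Term by term:
  ∫_0^2 -4*x^3 dx = -16;  ∫_0^2 4*x dx = 8.
Sum: -16 + 8 = -8.
So LHS = -8.
∫_0^2 v(x) φ(x) dx = ∫_0^2 (-12*x^3 + 18*x^2 + 12*x) dx. Term by term:
  ∫_0^2 -12*x^3 dx = -48;  ∫_0^2 18*x^2 dx = 48;  ∫_0^2 12*x dx = 24.
Sum: -48 + 48 + 24 = 24.
So RHS = -∫_0^2 v(x) φ(x) dx = -24.
LHS − RHS = 16 ≠ 0, so the identity fails.
(For a valid weak derivative the identity must hold for EVERY test function, in particular this one. The failure shows v is NOT the weak derivative of u.)
Correct weak derivative would be u'(x) = 4*x + 2.


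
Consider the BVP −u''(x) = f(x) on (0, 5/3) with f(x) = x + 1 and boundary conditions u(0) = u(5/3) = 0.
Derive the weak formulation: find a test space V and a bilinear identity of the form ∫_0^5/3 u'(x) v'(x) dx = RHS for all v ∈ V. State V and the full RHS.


V = H^1_0(0, 5/3) (so v(0) = v(5/3) = 0); weak form: ∫_0^5/3 u'v' dx = ∫_0^5/3 (x + 1) v dx for all v ∈ V.

Multiply both sides by a test function v and integrate from 0 to 5/3:
  ∫_0^5/3 −u''(x) v(x) dx = ∫_0^5/3 f(x) v(x) dx.
Integrate the LHS by parts once:
  ∫_0^5/3 −u'' v dx = −[u'(x) v(x)]_0^5/3 + ∫_0^5/3 u'(x) v'(x) dx.
Thus ∫_0^5/3 u'(x) v'(x) dx = ∫_0^5/3 f(x) v(x) dx + [u'(x) v(x)]_0^5/3.
Choose V so that boundary terms are either known or forced to vanish.
u is Dirichlet: u(0) = u(5/3) = 0. Let V = H^1_0(0, 5/3); then v(0) = v(5/3) = 0, and [u' v]_0^5/3 = 0.
Weak formulation: find u (satisfying any essential BC) such that ∫_0^5/3 u'(x) v'(x) dx = ∫_0^5/3 f v dx for all v ∈ V.
Substituting f(x) = x + 1, the right-hand side is ∫_0^5/3 (x + 1) v dx.


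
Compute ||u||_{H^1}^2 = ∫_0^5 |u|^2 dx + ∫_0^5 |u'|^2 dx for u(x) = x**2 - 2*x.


||u||_{H^1}^2 = 760/3

The H^1 norm (squared) on an interval (0, L) is
  ||u||_{H^1}^2 = ∫_0^L u(x)^2 dx + ∫_0^L u'(x)^2 dx.
Compute u'(x) = 2*x - 2.
Then u(x)^2 = x**4 - 4*x**3 + 4*x**2 and u'(x)^2 = 4*x**2 - 8*x + 4.
Integrate each monomial from 0 to 5 using ∫_0^5 c·x^n dx = c·5^(n+1)/(n+1):
  ∫_0^5 u(x)^2 dx = ∫_0^5 (x^4 - 4*x^3 + 4*x^2) dx. Term by term:
    ∫_0^5 x^4 dx = 625;  ∫_0^5 -4*x^3 dx = -625;  ∫_0^5 4*x^2 dx = 500/3.
  Sum: 625 − 625 + 500/3 = 500/3.
  ∫_0^5 u'(x)^2 dx = ∫_0^5 (4*x^2 - 8*x + 4) dx. Term by term:
    ∫_0^5 4*x^2 dx = 500/3;  ∫_0^5 -8*x dx = -100;  ∫_0^5 4 dx = 20.
  Sum: 500/3 − 100 + 20 = 260/3.
Adding: ||u||_{H^1}^2 = 500/3 + 260/3 = 760/3.


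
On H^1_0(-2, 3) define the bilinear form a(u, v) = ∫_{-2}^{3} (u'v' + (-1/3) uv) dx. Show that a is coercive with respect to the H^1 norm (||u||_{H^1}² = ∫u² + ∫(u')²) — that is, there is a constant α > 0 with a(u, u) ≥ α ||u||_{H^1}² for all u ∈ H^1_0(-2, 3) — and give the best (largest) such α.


α = (-25/3 + π^2)/(π^2 + 25)

Coercivity of a(·,·) on H^1_0(-2, 3) means a(u, u) ≥ α ||u||_{H^1}² for every u ∈ H^1_0.
The interval has length L = 5, and Poincaré/coercivity depend only on L. Here a(u, u) = ∫(u')² + (-1/3)·∫u².
Here c = -1/3 < 0 with |c| < (π/L)² = π^2/25, so coercivity still holds. The condition a(u,u) ≥ α||u||_{H^1}² reads (1−α)∫(u')² ≥ (α−c)∫u². Any admissible α is ≤ 1 (rapidly oscillating u have ∫u²/∫(u')² → 0), and α = 1 would force 0 ≥ (1−c)∫u², impossible since c < 1; so 1−α > 0. By the sharp Poincaré inequality on H^1_0 of an interval of length L, ∫(u')² ≥ (π/L)²∫u² with equality for the first sine mode sin(π(x−x₀)/L) (x₀ the left endpoint), so the inequality holds for all u iff (1−α)(π/L)² ≥ α − c, i.e. α ≤ ((π/L)² + c)/((π/L)² + 1) = (1 + c(L/π)²)/(1 + (L/π)²). (Direct route, valid since c ≤ 0: Poincaré gives c∫u² ≥ c(L/π)²∫(u')², so a(u,u) ≥ (1 + c(L/π)²)∫(u')², while ||u||_{H^1}² ≤ (1 + (L/π)²)∫(u')²; dividing yields the same α.) With (π/L)² = π^2/25 and c = -1/3, the largest admissible constant is α = ((π/L)² + c)/((π/L)² + 1).
Simplifying, α = (-25/3 + π^2)/(π^2 + 25).


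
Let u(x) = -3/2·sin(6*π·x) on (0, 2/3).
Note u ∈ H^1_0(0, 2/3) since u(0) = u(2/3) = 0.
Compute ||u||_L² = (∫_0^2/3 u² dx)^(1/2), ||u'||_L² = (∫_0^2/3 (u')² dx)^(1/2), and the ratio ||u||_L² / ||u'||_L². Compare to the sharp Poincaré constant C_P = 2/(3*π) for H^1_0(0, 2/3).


||u||_L² / ||u'||_L² = 1/(6*π) < C_P = 2/(3*π).

u(x) = -3/2·sin(6*π·x), so u'(x) = -9*π*cos(6*π*x).
Writing u(x) = A·sin(kπx/L) with A = -3/2 and k = 4, use ∫_0^L sin²(kπx/L) dx = L/2 and ∫_0^L cos²(kπx/L) dx = L/2.
u² = 9/4·sin²(6*π·x) and (u')² = 81*π^2·cos²(6*π·x), and each of sin², cos² integrates to L/2 = 1/3 over (0, 2/3).
∫_0^2/3 u² dx = 3/4, so ||u||_L² = sqrt(3)/2.
∫_0^2/3 (u')² dx = 27*π^2, so ||u'||_L² = 3*sqrt(3)*π.
Ratio ||u||_L² / ||u'||_L² = 1/(6*π).
Sharp Poincaré constant on H^1_0(0, 2/3) is C_P = L/π = 2/(3*π), achieved by sin(3*π/2·x).
This is the k = 4 harmonic; the ratio L/(kπ) is strictly less than C_P = L/π, consistent with the sharp inequality ||u||_L² ≤ C_P ||u'||_L².


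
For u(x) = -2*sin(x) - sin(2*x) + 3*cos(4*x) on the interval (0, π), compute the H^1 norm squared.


||u||_{H^1(0,π)}^2 = 136/5 + 83*π

u'(x) = -12*sin(4*x) - 2*cos(x) - 2*cos(2*x).
Expand u² and (u')² and integrate term by term on (0, π), using: for integers n ≥ 1, ∫_0^π sin²(nx) dx = ∫_0^π cos²(nx) dx = π/2; for n ≠ n', ∫_0^π sin(nx)sin(n'x) dx = ∫_0^π cos(nx)cos(n'x) dx = 0; and by product-to-sum, ∫_0^π sin(nx)cos(n'x) dx = ½∫_0^π [sin((n+n')x) + sin((n−n')x)] dx, which is 0 when n+n' is even and 2n/(n²−n'²) when n+n' is odd (it need not vanish on (0, π)).
  u² squared terms: (-1)²·∫sin(2x)² dx = 1·π/2 = π/2;  (-2)²·∫sin(x)² dx = 4·π/2 = 2*π;  (3)²·∫cos(4x)² dx = 9·π/2 = 9*π/2.
  u² cross terms: 2·(-1)·(-2)·∫sin(2x)·sin(x) dx = 4·(0) = 0;  2·(-1)·(3)·∫sin(2x)·cos(4x) dx = -6·(0) = 0;  2·(-2)·(3)·∫sin(x)·cos(4x) dx = -12·(-2/15) = 8/5.
  So ∫_0^π u² dx = π/2 + 2*π + 9*π/2 + 0 + 0 + 8/5 = 8/5 + 7*π.
  (u')² squared terms: (-12)²·∫sin(4x)² dx = 144·π/2 = 72*π;  (-2)²·∫cos(x)² dx = 4·π/2 = 2*π;  (-2)²·∫cos(2x)² dx = 4·π/2 = 2*π.
  (u')² cross terms: 2·(-12)·(-2)·∫sin(4x)·cos(x) dx = 48·(8/15) = 128/5;  2·(-12)·(-2)·∫sin(4x)·cos(2x) dx = 48·(0) = 0;  2·(-2)·(-2)·∫cos(x)·cos(2x) dx = 8·(0) = 0.
  So ∫_0^π (u')² dx = 72*π + 2*π + 2*π + 128/5 + 0 + 0 = 128/5 + 76*π.
||u||_{H^1}^2 = (8/5 + 7*π) + (128/5 + 76*π) = 136/5 + 83*π.


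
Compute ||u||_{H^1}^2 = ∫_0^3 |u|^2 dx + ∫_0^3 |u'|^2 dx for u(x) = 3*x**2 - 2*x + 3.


||u||_{H^1}^2 = 2967/5

The H^1 norm (squared) on an interval (0, L) is
  ||u||_{H^1}^2 = ∫_0^L u(x)^2 dx + ∫_0^L u'(x)^2 dx.
Compute u'(x) = 6*x - 2.
Then u(x)^2 = 9*x**4 - 12*x**3 + 22*x**2 - 12*x + 9 and u'(x)^2 = 36*x**2 - 24*x + 4.
Integrate each monomial from 0 to 3 using ∫_0^3 c·x^n dx = c·3^(n+1)/(n+1):
  ∫_0^3 u(x)^2 dx = ∫_0^3 (9*x^4 - 12*x^3 + 22*x^2 - 12*x + 9) dx. Term by term:
    ∫_0^3 9*x^4 dx = 2187/5;  ∫_0^3 -12*x^3 dx = -243;  ∫_0^3 22*x^2 dx = 198;
    ∫_0^3 -12*x dx = -54;  ∫_0^3 9 dx = 27.
  Sum: 2187/5 − 243 + 198 − 54 + 27 = 1827/5.
  ∫_0^3 u'(x)^2 dx = ∫_0^3 (36*x^2 - 24*x + 4) dx. Term by term:
    ∫_0^3 36*x^2 dx = 324;  ∫_0^3 -24*x dx = -108;  ∫_0^3 4 dx = 12.
  Sum: 324 − 108 + 12 = 228.
Adding: ||u||_{H^1}^2 = 1827/5 + 228 = 2967/5.
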